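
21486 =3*7162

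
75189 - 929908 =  - 854719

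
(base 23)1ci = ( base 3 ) 1010111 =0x337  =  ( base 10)823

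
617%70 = 57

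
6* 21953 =131718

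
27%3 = 0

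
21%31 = 21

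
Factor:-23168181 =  - 3^1*181^1*42667^1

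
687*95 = 65265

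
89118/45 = 9902/5 = 1980.40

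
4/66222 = 2/33111= 0.00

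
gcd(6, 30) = 6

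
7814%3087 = 1640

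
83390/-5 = -16678 +0/1= -16678.00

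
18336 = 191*96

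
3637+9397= 13034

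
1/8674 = 1/8674 = 0.00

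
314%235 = 79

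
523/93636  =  523/93636 = 0.01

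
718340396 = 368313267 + 350027129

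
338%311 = 27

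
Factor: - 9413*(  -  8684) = 81742492 = 2^2 * 13^1*167^1*9413^1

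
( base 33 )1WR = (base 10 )2172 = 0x87c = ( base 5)32142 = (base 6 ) 14020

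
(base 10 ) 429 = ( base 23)IF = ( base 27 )fo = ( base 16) 1ad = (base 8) 655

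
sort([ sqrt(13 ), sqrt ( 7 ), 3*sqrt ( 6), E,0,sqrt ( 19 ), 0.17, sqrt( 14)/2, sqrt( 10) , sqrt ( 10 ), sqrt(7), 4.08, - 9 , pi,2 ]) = [- 9,0,0.17, sqrt(14) /2, 2, sqrt( 7 )  ,  sqrt(7), E, pi, sqrt ( 10 ), sqrt( 10 ),  sqrt ( 13 ), 4.08,sqrt( 19 ), 3*  sqrt( 6 )]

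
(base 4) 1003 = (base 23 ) 2L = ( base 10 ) 67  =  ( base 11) 61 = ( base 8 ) 103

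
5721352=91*62872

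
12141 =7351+4790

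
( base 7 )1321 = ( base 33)fa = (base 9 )621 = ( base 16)1F9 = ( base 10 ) 505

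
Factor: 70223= 70223^1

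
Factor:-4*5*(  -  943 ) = 18860 = 2^2*5^1*23^1 * 41^1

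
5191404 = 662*7842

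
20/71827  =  20/71827 = 0.00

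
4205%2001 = 203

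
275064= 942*292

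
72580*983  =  71346140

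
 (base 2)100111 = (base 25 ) 1e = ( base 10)39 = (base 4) 213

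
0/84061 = 0 =0.00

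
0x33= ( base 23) 25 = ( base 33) 1I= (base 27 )1o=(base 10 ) 51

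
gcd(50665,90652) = 1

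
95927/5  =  95927/5 =19185.40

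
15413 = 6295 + 9118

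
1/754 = 1/754 = 0.00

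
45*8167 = 367515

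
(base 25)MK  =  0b1000111010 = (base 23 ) 11I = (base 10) 570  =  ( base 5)4240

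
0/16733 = 0 = 0.00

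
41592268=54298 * 766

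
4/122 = 2/61  =  0.03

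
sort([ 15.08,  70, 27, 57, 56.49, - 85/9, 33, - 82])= [-82, - 85/9 , 15.08 , 27, 33, 56.49,57,70 ] 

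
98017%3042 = 673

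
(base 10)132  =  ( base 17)7D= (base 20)6c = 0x84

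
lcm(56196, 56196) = 56196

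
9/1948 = 9/1948 = 0.00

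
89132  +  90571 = 179703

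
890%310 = 270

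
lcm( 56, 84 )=168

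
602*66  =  39732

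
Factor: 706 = 2^1* 353^1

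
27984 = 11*2544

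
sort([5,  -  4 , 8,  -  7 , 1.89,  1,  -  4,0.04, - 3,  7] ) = [ - 7, -4, - 4, - 3,  0.04, 1,  1.89,  5,7,  8]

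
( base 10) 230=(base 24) 9e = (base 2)11100110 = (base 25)95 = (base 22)AA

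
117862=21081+96781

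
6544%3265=14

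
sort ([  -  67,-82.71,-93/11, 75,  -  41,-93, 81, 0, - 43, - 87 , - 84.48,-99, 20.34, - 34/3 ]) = [ - 99,-93,-87,  -  84.48, - 82.71,-67, - 43, -41, - 34/3,-93/11,  0,20.34, 75, 81] 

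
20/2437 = 20/2437 = 0.01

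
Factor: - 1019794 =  - 2^1*37^1*13781^1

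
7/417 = 7/417 = 0.02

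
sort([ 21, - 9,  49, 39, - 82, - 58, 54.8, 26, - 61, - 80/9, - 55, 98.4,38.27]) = [ - 82 , -61, - 58, - 55, - 9, - 80/9,21, 26,  38.27, 39, 49, 54.8, 98.4]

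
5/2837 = 5/2837 =0.00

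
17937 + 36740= 54677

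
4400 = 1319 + 3081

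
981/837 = 1+16/93  =  1.17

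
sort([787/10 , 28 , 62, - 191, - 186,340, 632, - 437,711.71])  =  [ - 437,-191, - 186, 28, 62,787/10,  340,  632,711.71]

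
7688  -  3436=4252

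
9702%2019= 1626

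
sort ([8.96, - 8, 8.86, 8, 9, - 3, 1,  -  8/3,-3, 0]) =[- 8, -3,-3, - 8/3,0 , 1,8, 8.86,8.96, 9] 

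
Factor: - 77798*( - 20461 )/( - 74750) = -795912439/37375 = - 5^( -3)*7^2*13^(  -  1)*23^(-1)*37^1*79^1 *5557^1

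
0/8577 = 0 = 0.00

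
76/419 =76/419=0.18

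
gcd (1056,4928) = 352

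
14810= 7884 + 6926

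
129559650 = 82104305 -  - 47455345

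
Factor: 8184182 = 2^1*23^1*177917^1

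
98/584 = 49/292 = 0.17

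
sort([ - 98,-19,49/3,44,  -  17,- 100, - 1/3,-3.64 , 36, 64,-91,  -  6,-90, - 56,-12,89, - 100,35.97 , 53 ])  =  [-100,-100, - 98 ,-91, - 90, - 56, - 19, - 17,-12,-6, - 3.64,-1/3, 49/3,35.97,36,44,53,64, 89] 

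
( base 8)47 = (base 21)1I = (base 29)1A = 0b100111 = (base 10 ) 39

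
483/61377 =161/20459 = 0.01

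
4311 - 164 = 4147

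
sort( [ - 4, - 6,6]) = [-6, - 4, 6]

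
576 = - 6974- -7550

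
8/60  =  2/15 = 0.13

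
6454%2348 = 1758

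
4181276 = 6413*652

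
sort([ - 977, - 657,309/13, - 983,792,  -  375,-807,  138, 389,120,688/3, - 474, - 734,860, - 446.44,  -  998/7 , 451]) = [ - 983, - 977, -807, - 734, - 657 , - 474,-446.44, - 375, - 998/7, 309/13,  120,138, 688/3,389,451,792, 860] 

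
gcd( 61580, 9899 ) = 1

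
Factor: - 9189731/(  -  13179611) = 9189731^1*13179611^ ( - 1)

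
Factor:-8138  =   - 2^1*13^1*313^1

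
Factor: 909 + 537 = 2^1*3^1*241^1 = 1446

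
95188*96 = 9138048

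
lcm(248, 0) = 0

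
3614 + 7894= 11508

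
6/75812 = 3/37906 = 0.00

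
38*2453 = 93214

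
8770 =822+7948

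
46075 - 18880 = 27195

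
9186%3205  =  2776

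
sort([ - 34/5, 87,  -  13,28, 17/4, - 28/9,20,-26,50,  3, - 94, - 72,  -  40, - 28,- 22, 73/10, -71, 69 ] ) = [ - 94, - 72,-71,- 40,-28, - 26,-22, - 13, -34/5, - 28/9,3, 17/4,73/10,20,28,50,  69,  87]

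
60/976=15/244 = 0.06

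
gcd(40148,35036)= 4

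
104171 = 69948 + 34223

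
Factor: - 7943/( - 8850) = 2^(-1 )*3^( - 1)*5^( - 2)*13^2 * 47^1*59^( - 1) 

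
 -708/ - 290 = 2 + 64/145 = 2.44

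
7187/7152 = 7187/7152 = 1.00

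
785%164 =129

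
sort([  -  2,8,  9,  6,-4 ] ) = [ - 4, - 2, 6,8,9]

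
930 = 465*2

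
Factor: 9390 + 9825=3^2 * 5^1*7^1*61^1  =  19215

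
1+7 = 8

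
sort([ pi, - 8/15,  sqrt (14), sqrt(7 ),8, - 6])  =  [ - 6,  -  8/15,sqrt( 7 ),pi,sqrt( 14 ),8]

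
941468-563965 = 377503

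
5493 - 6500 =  - 1007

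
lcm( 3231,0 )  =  0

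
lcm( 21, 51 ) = 357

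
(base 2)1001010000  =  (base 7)1504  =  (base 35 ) GW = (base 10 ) 592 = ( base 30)JM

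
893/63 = 14 + 11/63 = 14.17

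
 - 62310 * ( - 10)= 623100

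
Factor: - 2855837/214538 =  - 2^(-1)*61^1*46817^1*107269^( - 1) 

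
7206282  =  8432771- 1226489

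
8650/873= 8650/873 = 9.91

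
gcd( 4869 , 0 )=4869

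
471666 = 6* 78611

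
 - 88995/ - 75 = 1186 + 3/5=1186.60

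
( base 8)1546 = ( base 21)1k9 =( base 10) 870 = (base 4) 31212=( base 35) ou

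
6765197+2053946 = 8819143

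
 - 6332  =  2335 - 8667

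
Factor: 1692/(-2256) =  - 3/4 =-2^(-2) * 3^1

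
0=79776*0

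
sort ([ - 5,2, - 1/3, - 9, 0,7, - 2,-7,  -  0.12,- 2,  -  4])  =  [ - 9, - 7, - 5,-4, - 2,  -  2,- 1/3, - 0.12, 0, 2, 7]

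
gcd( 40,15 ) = 5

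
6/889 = 6/889 = 0.01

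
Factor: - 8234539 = - 1019^1*8081^1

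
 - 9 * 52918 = -476262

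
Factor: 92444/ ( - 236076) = -3^(-1 )*11^2*103^(  -  1) = -121/309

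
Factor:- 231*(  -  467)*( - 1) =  -107877 =- 3^1  *7^1*11^1  *467^1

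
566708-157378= 409330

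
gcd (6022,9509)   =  1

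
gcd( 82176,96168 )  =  24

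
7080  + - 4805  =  2275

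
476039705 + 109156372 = 585196077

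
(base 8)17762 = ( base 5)230203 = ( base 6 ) 101510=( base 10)8178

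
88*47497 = 4179736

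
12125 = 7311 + 4814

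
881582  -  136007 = 745575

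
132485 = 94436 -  - 38049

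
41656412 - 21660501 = 19995911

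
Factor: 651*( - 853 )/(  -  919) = 555303/919 = 3^1*7^1*31^1*853^1* 919^( - 1 )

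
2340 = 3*780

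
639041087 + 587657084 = 1226698171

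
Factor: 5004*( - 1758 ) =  - 2^3*3^3 * 139^1*293^1 = - 8797032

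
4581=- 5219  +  9800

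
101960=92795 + 9165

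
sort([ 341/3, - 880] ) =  [ - 880, 341/3]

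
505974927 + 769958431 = 1275933358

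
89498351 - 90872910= - 1374559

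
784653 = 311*2523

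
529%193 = 143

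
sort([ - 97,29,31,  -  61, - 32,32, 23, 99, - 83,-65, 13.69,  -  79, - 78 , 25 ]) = [ -97,  -  83, - 79, - 78, - 65, - 61, - 32 , 13.69, 23, 25, 29,31, 32, 99] 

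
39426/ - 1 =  - 39426/1 = -39426.00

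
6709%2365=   1979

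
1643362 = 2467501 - 824139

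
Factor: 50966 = 2^1*17^1*1499^1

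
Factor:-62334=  - 2^1*3^2*3463^1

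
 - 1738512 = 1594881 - 3333393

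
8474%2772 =158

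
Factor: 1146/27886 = 3^1 * 73^( - 1)=3/73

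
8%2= 0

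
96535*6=579210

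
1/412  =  1/412 = 0.00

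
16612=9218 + 7394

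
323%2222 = 323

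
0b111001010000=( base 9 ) 5021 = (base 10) 3664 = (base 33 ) 3C1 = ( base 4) 321100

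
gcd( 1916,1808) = 4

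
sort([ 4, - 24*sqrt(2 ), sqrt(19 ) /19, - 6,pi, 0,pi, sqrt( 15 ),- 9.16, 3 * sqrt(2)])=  [ - 24 *sqrt(2 ),-9.16, - 6, 0,sqrt( 19)/19,pi, pi, sqrt(15 ),4, 3 * sqrt(2)] 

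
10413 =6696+3717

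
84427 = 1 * 84427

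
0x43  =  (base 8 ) 103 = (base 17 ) 3G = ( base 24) 2j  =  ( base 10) 67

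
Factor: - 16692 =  - 2^2*3^1*13^1 * 107^1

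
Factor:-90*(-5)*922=2^2 *3^2*5^2*461^1  =  414900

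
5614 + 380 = 5994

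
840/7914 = 140/1319 =0.11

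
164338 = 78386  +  85952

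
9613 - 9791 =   -  178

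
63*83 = 5229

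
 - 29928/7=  - 29928/7 = - 4275.43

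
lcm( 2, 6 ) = 6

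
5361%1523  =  792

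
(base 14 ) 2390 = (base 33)5mv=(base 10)6202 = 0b1100000111010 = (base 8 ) 14072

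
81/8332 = 81/8332 = 0.01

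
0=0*80205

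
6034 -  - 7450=13484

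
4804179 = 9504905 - 4700726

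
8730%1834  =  1394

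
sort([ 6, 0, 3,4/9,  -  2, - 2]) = [ - 2, - 2, 0 , 4/9, 3, 6]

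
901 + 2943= 3844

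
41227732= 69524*593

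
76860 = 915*84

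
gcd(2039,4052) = 1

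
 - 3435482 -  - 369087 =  - 3066395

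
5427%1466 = 1029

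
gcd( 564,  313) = 1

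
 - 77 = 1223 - 1300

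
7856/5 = 1571  +  1/5 = 1571.20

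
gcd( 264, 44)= 44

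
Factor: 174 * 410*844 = 2^4*3^1*5^1 * 29^1 * 41^1 * 211^1=60210960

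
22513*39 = 878007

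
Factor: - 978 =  - 2^1*3^1*163^1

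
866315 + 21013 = 887328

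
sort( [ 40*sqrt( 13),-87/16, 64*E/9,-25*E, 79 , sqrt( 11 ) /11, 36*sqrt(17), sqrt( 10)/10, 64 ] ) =[ - 25*E ,-87/16, sqrt(11) /11, sqrt(10 )/10, 64*E/9, 64 , 79, 40*sqrt( 13 ),36*sqrt( 17)]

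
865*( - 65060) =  - 56276900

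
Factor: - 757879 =-757879^1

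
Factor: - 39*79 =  - 3^1*13^1*79^1   =  - 3081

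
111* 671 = 74481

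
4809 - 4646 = 163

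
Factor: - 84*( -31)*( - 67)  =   - 174468=- 2^2*3^1*7^1*31^1*67^1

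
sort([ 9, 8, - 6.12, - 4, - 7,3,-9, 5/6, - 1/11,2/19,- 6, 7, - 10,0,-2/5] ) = [ - 10, - 9, - 7, - 6.12,-6, - 4, - 2/5, -1/11,0, 2/19, 5/6, 3, 7, 8,9]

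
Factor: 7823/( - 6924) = -2^( - 2)*3^( - 1)*577^(  -  1)*7823^1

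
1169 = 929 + 240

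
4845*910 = 4408950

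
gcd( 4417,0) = 4417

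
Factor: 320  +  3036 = 3356 = 2^2*839^1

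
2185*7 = 15295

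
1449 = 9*161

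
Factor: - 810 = - 2^1*3^4*5^1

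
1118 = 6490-5372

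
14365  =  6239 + 8126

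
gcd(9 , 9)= 9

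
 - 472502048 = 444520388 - 917022436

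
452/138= 226/69 = 3.28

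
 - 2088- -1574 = -514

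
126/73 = 126/73 = 1.73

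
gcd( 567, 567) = 567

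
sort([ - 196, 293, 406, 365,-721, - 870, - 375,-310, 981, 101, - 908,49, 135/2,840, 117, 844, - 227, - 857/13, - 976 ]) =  [-976, -908, - 870,-721, - 375, - 310, - 227, - 196, - 857/13,49, 135/2, 101,117, 293, 365, 406 , 840 , 844, 981]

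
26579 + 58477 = 85056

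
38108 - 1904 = 36204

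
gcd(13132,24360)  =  28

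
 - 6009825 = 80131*( -75) 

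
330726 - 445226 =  - 114500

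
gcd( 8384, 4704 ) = 32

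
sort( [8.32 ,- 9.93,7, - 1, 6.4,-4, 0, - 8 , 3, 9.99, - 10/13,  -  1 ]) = [ - 9.93, - 8,  -  4, -1, - 1,-10/13, 0, 3,6.4, 7,8.32, 9.99]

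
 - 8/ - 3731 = 8/3731= 0.00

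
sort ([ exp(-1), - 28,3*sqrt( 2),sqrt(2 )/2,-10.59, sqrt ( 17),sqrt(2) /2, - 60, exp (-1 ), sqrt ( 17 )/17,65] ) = [ - 60, - 28, - 10.59, sqrt( 17 )/17,exp( - 1 ), exp( - 1), sqrt(2 )/2 , sqrt( 2)/2 , sqrt(17),3*sqrt(2),65] 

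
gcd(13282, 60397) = 1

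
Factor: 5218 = 2^1 * 2609^1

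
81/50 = 81/50 = 1.62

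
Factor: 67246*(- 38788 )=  - 2608337848 = - 2^3*9697^1 *33623^1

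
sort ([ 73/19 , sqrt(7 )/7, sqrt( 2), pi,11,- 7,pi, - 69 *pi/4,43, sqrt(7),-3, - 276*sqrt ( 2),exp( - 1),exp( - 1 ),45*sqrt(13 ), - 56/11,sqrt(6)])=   [ - 276*sqrt( 2) , - 69*pi/4 ,-7, - 56/11, - 3,exp(-1),exp ( - 1), sqrt ( 7 ) /7 , sqrt( 2 ),sqrt( 6),sqrt(7) , pi,pi, 73/19,11,43,45*sqrt(13)]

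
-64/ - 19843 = 64/19843 = 0.00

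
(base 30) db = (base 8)621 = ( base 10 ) 401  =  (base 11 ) 335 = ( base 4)12101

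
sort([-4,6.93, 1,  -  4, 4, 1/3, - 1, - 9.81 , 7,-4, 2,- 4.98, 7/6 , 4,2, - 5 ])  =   [ - 9.81 ,-5,-4.98,-4, - 4,-4,-1, 1/3, 1, 7/6, 2,  2 , 4, 4, 6.93, 7 ]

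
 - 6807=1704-8511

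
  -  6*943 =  - 5658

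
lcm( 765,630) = 10710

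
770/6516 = 385/3258 = 0.12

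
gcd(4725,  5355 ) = 315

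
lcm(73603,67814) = 6035446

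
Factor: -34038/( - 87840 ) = 2^( - 4 ) * 5^( - 1 )*31^1   =  31/80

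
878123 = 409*2147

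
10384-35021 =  - 24637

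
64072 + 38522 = 102594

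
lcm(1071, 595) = 5355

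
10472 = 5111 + 5361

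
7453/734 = 7453/734 = 10.15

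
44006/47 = 44006/47 = 936.30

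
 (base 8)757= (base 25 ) jk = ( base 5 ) 3440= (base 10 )495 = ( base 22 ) 10b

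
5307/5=5307/5  =  1061.40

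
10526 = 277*38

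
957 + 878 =1835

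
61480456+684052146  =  745532602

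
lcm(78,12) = 156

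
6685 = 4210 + 2475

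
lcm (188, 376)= 376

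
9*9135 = 82215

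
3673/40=3673/40 = 91.83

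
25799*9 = 232191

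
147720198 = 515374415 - 367654217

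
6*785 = 4710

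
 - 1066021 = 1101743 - 2167764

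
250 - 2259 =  - 2009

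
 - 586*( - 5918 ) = 3467948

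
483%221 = 41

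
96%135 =96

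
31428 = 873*36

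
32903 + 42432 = 75335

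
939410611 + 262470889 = 1201881500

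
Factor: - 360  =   - 2^3*3^2 * 5^1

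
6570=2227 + 4343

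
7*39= 273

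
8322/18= 462+1/3 = 462.33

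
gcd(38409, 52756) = 1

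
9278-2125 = 7153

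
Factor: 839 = 839^1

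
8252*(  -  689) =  - 5685628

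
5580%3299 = 2281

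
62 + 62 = 124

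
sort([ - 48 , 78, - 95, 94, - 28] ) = [ - 95,- 48, - 28, 78 , 94 ]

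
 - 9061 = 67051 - 76112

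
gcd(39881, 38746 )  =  1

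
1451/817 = 1  +  634/817 = 1.78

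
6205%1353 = 793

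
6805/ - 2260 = - 4 + 447/452  =  - 3.01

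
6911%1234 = 741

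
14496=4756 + 9740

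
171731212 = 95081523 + 76649689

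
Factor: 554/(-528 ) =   -  2^( - 3)*3^( - 1)*11^(-1)*277^1 = - 277/264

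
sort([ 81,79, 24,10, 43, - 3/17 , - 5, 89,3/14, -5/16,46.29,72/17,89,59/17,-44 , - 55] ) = [ - 55, - 44, - 5,-5/16,- 3/17,3/14, 59/17,72/17, 10,24,43,46.29,79,81, 89,89 ] 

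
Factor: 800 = 2^5*5^2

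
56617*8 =452936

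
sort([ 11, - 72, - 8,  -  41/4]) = [ - 72, - 41/4, -8,11 ]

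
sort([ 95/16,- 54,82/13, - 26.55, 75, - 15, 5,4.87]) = [ - 54, - 26.55, - 15,4.87, 5,95/16,  82/13,75 ] 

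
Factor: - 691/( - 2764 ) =1/4 =2^( - 2)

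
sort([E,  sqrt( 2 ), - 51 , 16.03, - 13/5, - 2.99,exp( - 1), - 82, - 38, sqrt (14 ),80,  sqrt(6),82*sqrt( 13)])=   [ - 82, - 51, - 38,-2.99, - 13/5,exp( - 1), sqrt(2 ), sqrt( 6 ),E,  sqrt(14),16.03, 80, 82 *sqrt(13 ) ]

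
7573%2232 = 877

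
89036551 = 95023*937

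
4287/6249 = 1429/2083  =  0.69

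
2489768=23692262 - 21202494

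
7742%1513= 177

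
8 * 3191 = 25528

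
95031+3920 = 98951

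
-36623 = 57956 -94579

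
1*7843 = 7843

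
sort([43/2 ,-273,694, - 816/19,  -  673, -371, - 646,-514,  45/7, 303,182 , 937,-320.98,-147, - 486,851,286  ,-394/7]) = [ - 673, - 646,-514,- 486, - 371, - 320.98,-273,-147, - 394/7, - 816/19,45/7,43/2,182,286,303, 694,851,937]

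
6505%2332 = 1841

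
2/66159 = 2/66159 = 0.00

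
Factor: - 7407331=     -  433^1*17107^1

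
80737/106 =80737/106 = 761.67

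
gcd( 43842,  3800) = 2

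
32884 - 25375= 7509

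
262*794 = 208028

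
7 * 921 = 6447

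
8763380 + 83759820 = 92523200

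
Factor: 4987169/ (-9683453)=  -11^1*13^( - 1)*373^( - 1)*1997^(-1)* 453379^1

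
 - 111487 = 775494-886981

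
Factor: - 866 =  - 2^1* 433^1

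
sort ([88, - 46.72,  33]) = [ - 46.72,33,88]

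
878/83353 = 878/83353  =  0.01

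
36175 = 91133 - 54958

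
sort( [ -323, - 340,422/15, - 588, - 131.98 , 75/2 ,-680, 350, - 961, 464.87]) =[-961 ,-680, - 588, - 340,-323,-131.98 , 422/15,75/2,350, 464.87 ] 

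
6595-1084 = 5511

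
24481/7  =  24481/7  =  3497.29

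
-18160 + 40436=22276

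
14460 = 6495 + 7965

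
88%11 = 0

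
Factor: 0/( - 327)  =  0^1 = 0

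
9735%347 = 19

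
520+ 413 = 933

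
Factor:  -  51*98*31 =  -154938 = - 2^1*3^1*7^2*17^1*31^1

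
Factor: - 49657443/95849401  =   - 3^1*11^1*31^1 * 3319^( - 1 )*28879^ ( - 1 )  *  48541^1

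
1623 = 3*541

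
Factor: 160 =2^5 * 5^1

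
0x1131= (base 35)3KQ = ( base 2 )1000100110001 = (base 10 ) 4401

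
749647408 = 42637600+707009808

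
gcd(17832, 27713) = 1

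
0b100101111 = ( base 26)bh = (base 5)2203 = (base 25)c3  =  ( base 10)303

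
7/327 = 7/327 = 0.02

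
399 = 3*133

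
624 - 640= -16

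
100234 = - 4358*( - 23 )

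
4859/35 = 138 + 29/35 =138.83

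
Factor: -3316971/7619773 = -473853/1088539 =-3^1*347^( - 1)* 3137^( - 1 )*157951^1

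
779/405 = 1 + 374/405 = 1.92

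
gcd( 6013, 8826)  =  1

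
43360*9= 390240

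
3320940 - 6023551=- 2702611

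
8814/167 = 8814/167 = 52.78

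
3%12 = 3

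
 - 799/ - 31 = 25 + 24/31  =  25.77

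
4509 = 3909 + 600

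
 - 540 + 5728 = 5188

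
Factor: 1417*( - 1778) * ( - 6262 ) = 15776645612 = 2^2*7^1*13^1 *31^1*101^1*109^1*127^1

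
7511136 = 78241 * 96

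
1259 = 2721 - 1462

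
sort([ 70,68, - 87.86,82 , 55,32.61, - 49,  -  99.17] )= [ - 99.17, - 87.86,- 49,32.61,55, 68,70, 82] 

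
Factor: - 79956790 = -2^1*5^1*7995679^1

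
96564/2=48282 = 48282.00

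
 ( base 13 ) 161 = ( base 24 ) A8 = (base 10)248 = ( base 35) 73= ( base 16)f8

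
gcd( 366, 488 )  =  122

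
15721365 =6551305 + 9170060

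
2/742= 1/371 = 0.00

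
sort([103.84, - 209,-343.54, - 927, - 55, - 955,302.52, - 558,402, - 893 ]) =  [ - 955,-927, - 893,- 558, - 343.54,  -  209, - 55,103.84,  302.52,402 ]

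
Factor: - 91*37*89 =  - 7^1 *13^1 *37^1*89^1 = -  299663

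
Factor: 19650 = 2^1*3^1*5^2*131^1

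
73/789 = 73/789 = 0.09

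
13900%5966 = 1968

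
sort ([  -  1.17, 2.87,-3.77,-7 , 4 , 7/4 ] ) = [ - 7, - 3.77, - 1.17,7/4, 2.87,4 ]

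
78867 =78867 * 1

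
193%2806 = 193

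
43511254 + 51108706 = 94619960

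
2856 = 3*952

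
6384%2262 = 1860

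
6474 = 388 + 6086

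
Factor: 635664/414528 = 779/508 = 2^( - 2)*19^1*41^1*127^( - 1) 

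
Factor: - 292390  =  -2^1* 5^1*7^1* 4177^1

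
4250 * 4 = 17000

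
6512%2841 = 830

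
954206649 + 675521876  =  1629728525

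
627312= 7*89616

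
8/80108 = 2/20027 = 0.00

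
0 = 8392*0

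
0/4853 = 0 = 0.00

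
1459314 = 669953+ 789361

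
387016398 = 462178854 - 75162456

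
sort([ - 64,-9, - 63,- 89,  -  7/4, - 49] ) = [  -  89, - 64, - 63, - 49, - 9, - 7/4] 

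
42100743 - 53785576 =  - 11684833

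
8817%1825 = 1517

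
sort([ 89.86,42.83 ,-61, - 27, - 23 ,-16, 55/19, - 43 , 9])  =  [ - 61, - 43, - 27 , - 23, - 16,55/19,9, 42.83,89.86 ] 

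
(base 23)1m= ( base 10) 45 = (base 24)1L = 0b101101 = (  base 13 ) 36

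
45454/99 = 45454/99=459.13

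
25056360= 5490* 4564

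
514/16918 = 257/8459 = 0.03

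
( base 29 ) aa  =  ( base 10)300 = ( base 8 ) 454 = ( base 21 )e6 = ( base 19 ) ff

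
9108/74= 4554/37 = 123.08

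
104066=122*853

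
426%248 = 178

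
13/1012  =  13/1012= 0.01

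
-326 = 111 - 437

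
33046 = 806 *41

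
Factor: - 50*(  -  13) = 2^1*5^2*13^1 = 650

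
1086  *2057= 2233902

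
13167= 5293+7874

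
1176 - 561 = 615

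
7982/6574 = 3991/3287=1.21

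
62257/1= 62257=62257.00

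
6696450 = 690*9705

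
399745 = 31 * 12895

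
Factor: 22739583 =3^1*7579861^1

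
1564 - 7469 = -5905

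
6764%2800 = 1164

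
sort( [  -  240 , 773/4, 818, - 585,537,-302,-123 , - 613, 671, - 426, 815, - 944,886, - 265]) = [ -944, - 613 , - 585, - 426  ,- 302,-265, - 240, - 123,773/4,537,671,815, 818,886] 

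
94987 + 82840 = 177827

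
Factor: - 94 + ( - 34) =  - 2^7 = - 128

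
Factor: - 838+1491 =653^1 = 653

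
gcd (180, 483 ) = 3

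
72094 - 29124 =42970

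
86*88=7568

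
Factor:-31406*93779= - 2945223274 = - 2^1*7^1*41^1*383^1*13397^1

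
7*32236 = 225652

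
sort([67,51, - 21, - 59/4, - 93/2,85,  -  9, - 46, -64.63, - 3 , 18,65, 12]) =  [-64.63, -93/2, - 46,-21, - 59/4, - 9 ,-3,12 , 18,51,65,  67, 85]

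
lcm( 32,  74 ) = 1184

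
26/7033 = 2/541 = 0.00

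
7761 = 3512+4249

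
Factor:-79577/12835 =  - 31/5 = -  5^( - 1)*31^1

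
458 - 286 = 172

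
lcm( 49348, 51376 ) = 3750448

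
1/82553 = 1/82553 = 0.00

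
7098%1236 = 918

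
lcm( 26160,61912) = 1857360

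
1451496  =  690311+761185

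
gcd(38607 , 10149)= 51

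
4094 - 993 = 3101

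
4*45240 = 180960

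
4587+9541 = 14128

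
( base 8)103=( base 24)2J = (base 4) 1003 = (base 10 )67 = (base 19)3a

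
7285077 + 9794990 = 17080067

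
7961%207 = 95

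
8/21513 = 8/21513 = 0.00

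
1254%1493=1254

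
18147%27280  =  18147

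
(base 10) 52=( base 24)24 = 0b110100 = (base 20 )2c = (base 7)103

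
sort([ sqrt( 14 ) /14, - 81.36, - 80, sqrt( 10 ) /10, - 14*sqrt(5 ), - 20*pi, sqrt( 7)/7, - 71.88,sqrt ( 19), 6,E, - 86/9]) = [ - 81.36, - 80 , - 71.88,- 20*pi, - 14*sqrt( 5),-86/9, sqrt( 14)/14,sqrt( 10)/10,sqrt( 7)/7, E,sqrt(19 ),6]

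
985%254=223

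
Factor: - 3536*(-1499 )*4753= 25193105392 = 2^4*7^2*13^1*17^1*97^1*1499^1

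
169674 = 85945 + 83729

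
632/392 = 1 + 30/49 = 1.61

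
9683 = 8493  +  1190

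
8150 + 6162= 14312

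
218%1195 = 218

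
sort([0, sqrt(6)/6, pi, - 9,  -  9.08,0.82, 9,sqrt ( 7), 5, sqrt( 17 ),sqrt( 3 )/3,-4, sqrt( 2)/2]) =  [  -  9.08, - 9, - 4, 0, sqrt( 6)/6, sqrt( 3 )/3, sqrt( 2)/2, 0.82, sqrt(7), pi, sqrt(17 ),5, 9]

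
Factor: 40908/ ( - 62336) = - 2^(  -  5)*3^1*7^1 = - 21/32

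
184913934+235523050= 420436984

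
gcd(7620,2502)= 6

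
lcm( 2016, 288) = 2016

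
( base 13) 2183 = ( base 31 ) 4qk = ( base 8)11076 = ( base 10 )4670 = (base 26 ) 6ng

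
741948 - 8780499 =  - 8038551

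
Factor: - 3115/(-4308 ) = 2^( - 2)*3^(-1 )*5^1*7^1*89^1*359^(-1 )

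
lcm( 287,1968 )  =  13776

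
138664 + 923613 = 1062277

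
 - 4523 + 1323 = - 3200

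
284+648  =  932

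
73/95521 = 73/95521 =0.00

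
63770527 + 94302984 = 158073511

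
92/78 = 1 + 7/39 = 1.18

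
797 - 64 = 733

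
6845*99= 677655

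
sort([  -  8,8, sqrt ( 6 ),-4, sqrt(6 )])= [  -  8 ,  -  4,sqrt(6),  sqrt(6), 8 ]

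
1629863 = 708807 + 921056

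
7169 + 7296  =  14465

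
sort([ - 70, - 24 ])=[-70,  -  24]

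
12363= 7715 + 4648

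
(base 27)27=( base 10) 61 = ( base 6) 141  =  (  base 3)2021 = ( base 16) 3d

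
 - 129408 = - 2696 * 48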